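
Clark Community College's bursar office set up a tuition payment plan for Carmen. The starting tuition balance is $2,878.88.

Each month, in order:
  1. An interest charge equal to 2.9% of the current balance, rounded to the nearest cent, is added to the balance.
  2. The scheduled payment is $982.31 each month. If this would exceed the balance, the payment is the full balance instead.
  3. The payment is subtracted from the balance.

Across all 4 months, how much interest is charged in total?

Month 1: $2,878.88 +$83.49 interest = $2,962.37; pay $982.31 → $1,980.06
Month 2: $1,980.06 +$57.42 interest = $2,037.48; pay $982.31 → $1,055.17
Month 3: $1,055.17 +$30.60 interest = $1,085.77; pay $982.31 → $103.46
Month 4: $103.46 +$3.00 interest = $106.46; pay $106.46 → $0.00
Total interest: $83.49 + $57.42 + $30.60 + $3.00 = $174.51

$174.51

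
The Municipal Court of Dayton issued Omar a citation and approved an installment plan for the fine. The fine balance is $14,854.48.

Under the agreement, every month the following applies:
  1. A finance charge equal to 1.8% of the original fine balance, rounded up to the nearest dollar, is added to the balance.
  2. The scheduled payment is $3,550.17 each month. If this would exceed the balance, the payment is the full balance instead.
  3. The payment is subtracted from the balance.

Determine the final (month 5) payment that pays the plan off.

$1,993.80

Month 1: $14,854.48 +$268.00 interest = $15,122.48; pay $3,550.17 → $11,572.31
Month 2: $11,572.31 +$268.00 interest = $11,840.31; pay $3,550.17 → $8,290.14
Month 3: $8,290.14 +$268.00 interest = $8,558.14; pay $3,550.17 → $5,007.97
Month 4: $5,007.97 +$268.00 interest = $5,275.97; pay $3,550.17 → $1,725.80
Month 5: $1,725.80 +$268.00 interest = $1,993.80; pay $1,993.80 → $0.00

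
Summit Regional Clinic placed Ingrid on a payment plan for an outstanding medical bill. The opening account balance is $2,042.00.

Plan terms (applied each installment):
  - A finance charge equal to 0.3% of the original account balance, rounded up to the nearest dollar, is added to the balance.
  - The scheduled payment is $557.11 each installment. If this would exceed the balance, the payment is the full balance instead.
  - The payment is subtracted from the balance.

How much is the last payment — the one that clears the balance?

Installment 1: opening $2,042.00; interest $7.00 → $2,049.00; payment $557.11; balance $1,491.89
Installment 2: opening $1,491.89; interest $7.00 → $1,498.89; payment $557.11; balance $941.78
Installment 3: opening $941.78; interest $7.00 → $948.78; payment $557.11; balance $391.67
Installment 4: opening $391.67; interest $7.00 → $398.67; payment $398.67; balance $0.00

$398.67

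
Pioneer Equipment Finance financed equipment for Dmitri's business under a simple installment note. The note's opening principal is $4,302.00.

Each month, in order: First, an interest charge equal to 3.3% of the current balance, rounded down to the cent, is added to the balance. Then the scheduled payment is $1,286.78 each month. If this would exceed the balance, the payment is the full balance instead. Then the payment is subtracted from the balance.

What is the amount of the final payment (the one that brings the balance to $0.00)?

Month 1: opening $4,302.00; interest $141.96 → $4,443.96; payment $1,286.78; balance $3,157.18
Month 2: opening $3,157.18; interest $104.18 → $3,261.36; payment $1,286.78; balance $1,974.58
Month 3: opening $1,974.58; interest $65.16 → $2,039.74; payment $1,286.78; balance $752.96
Month 4: opening $752.96; interest $24.84 → $777.80; payment $777.80; balance $0.00

$777.80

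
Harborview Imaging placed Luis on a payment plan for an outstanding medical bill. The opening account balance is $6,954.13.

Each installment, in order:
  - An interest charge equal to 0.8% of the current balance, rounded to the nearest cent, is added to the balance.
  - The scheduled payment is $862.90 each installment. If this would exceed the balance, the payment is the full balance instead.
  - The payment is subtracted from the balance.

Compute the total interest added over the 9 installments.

# | Opening | Interest | Payment | End bal
1 | $6,954.13 | $55.63 | $862.90 | $6,146.86
2 | $6,146.86 | $49.17 | $862.90 | $5,333.13
3 | $5,333.13 | $42.67 | $862.90 | $4,512.90
4 | $4,512.90 | $36.10 | $862.90 | $3,686.10
5 | $3,686.10 | $29.49 | $862.90 | $2,852.69
6 | $2,852.69 | $22.82 | $862.90 | $2,012.61
7 | $2,012.61 | $16.10 | $862.90 | $1,165.81
8 | $1,165.81 | $9.33 | $862.90 | $312.24
9 | $312.24 | $2.50 | $314.74 | $0.00
Total interest: $55.63 + $49.17 + $42.67 + $36.10 + $29.49 + $22.82 + $16.10 + $9.33 + $2.50 = $263.81

$263.81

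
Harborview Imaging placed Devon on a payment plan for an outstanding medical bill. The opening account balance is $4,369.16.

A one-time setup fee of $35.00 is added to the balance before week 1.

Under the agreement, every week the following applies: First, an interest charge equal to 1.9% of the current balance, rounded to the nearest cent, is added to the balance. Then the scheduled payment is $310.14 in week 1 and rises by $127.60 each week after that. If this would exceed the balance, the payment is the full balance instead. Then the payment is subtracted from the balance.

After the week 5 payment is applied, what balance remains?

Week 1: opening $4,404.16; interest $83.68 → $4,487.84; payment $310.14; balance $4,177.70
Week 2: opening $4,177.70; interest $79.38 → $4,257.08; payment $437.74; balance $3,819.34
Week 3: opening $3,819.34; interest $72.57 → $3,891.91; payment $565.34; balance $3,326.57
Week 4: opening $3,326.57; interest $63.20 → $3,389.77; payment $692.94; balance $2,696.83
Week 5: opening $2,696.83; interest $51.24 → $2,748.07; payment $820.54; balance $1,927.53

$1,927.53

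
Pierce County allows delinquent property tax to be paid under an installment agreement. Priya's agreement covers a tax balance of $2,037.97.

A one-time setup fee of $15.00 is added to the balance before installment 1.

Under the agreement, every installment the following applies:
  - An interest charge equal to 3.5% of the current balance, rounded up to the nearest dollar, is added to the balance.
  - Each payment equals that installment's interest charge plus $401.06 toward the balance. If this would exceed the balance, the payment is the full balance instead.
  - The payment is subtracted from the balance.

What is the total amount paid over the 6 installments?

Installment 1: opening $2,052.97; interest $72.00 → $2,124.97; payment $473.06; balance $1,651.91
Installment 2: opening $1,651.91; interest $58.00 → $1,709.91; payment $459.06; balance $1,250.85
Installment 3: opening $1,250.85; interest $44.00 → $1,294.85; payment $445.06; balance $849.79
Installment 4: opening $849.79; interest $30.00 → $879.79; payment $431.06; balance $448.73
Installment 5: opening $448.73; interest $16.00 → $464.73; payment $417.06; balance $47.67
Installment 6: opening $47.67; interest $2.00 → $49.67; payment $49.67; balance $0.00
Total paid: $2,274.97

$2,274.97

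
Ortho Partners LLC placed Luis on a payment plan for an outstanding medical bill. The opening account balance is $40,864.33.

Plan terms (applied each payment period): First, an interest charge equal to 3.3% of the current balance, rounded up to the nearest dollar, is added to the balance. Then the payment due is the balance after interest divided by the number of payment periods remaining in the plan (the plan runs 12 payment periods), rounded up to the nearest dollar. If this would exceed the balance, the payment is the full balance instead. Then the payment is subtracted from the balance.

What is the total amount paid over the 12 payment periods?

$50,788.33

Payment period 1: $40,864.33 +$1,349.00 interest = $42,213.33; pay $3,518.00 → $38,695.33
Payment period 2: $38,695.33 +$1,277.00 interest = $39,972.33; pay $3,634.00 → $36,338.33
Payment period 3: $36,338.33 +$1,200.00 interest = $37,538.33; pay $3,754.00 → $33,784.33
Payment period 4: $33,784.33 +$1,115.00 interest = $34,899.33; pay $3,878.00 → $31,021.33
Payment period 5: $31,021.33 +$1,024.00 interest = $32,045.33; pay $4,006.00 → $28,039.33
Payment period 6: $28,039.33 +$926.00 interest = $28,965.33; pay $4,138.00 → $24,827.33
Payment period 7: $24,827.33 +$820.00 interest = $25,647.33; pay $4,275.00 → $21,372.33
Payment period 8: $21,372.33 +$706.00 interest = $22,078.33; pay $4,416.00 → $17,662.33
Payment period 9: $17,662.33 +$583.00 interest = $18,245.33; pay $4,562.00 → $13,683.33
Payment period 10: $13,683.33 +$452.00 interest = $14,135.33; pay $4,712.00 → $9,423.33
Payment period 11: $9,423.33 +$311.00 interest = $9,734.33; pay $4,868.00 → $4,866.33
Payment period 12: $4,866.33 +$161.00 interest = $5,027.33; pay $5,027.33 → $0.00
Total paid: $50,788.33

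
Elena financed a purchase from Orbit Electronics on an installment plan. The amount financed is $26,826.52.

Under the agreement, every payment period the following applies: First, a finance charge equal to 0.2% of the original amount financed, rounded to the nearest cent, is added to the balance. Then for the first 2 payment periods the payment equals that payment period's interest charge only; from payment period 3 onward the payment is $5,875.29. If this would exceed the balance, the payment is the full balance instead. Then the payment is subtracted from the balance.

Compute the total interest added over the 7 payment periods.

$375.55

Payment period 1: opening $26,826.52; interest $53.65 → $26,880.17; payment $53.65; balance $26,826.52
Payment period 2: opening $26,826.52; interest $53.65 → $26,880.17; payment $53.65; balance $26,826.52
Payment period 3: opening $26,826.52; interest $53.65 → $26,880.17; payment $5,875.29; balance $21,004.88
Payment period 4: opening $21,004.88; interest $53.65 → $21,058.53; payment $5,875.29; balance $15,183.24
Payment period 5: opening $15,183.24; interest $53.65 → $15,236.89; payment $5,875.29; balance $9,361.60
Payment period 6: opening $9,361.60; interest $53.65 → $9,415.25; payment $5,875.29; balance $3,539.96
Payment period 7: opening $3,539.96; interest $53.65 → $3,593.61; payment $3,593.61; balance $0.00
Total interest: $53.65 + $53.65 + $53.65 + $53.65 + $53.65 + $53.65 + $53.65 = $375.55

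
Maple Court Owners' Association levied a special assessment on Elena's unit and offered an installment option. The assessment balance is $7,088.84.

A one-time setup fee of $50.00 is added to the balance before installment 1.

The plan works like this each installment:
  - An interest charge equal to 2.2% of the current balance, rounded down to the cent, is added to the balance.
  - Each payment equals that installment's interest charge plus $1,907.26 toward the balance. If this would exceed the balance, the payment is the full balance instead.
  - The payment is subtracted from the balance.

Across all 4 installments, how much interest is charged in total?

$376.44

Installment 1: opening $7,138.84; interest $157.05 → $7,295.89; payment $2,064.31; balance $5,231.58
Installment 2: opening $5,231.58; interest $115.09 → $5,346.67; payment $2,022.35; balance $3,324.32
Installment 3: opening $3,324.32; interest $73.13 → $3,397.45; payment $1,980.39; balance $1,417.06
Installment 4: opening $1,417.06; interest $31.17 → $1,448.23; payment $1,448.23; balance $0.00
Total interest: $157.05 + $115.09 + $73.13 + $31.17 = $376.44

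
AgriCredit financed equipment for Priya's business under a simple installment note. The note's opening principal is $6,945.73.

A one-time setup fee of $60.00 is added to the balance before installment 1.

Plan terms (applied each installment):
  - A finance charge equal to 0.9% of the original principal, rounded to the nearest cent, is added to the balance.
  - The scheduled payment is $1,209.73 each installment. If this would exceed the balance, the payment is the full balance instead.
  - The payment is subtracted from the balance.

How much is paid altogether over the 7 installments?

Installment 1: opening $7,005.73; interest $62.51 → $7,068.24; payment $1,209.73; balance $5,858.51
Installment 2: opening $5,858.51; interest $62.51 → $5,921.02; payment $1,209.73; balance $4,711.29
Installment 3: opening $4,711.29; interest $62.51 → $4,773.80; payment $1,209.73; balance $3,564.07
Installment 4: opening $3,564.07; interest $62.51 → $3,626.58; payment $1,209.73; balance $2,416.85
Installment 5: opening $2,416.85; interest $62.51 → $2,479.36; payment $1,209.73; balance $1,269.63
Installment 6: opening $1,269.63; interest $62.51 → $1,332.14; payment $1,209.73; balance $122.41
Installment 7: opening $122.41; interest $62.51 → $184.92; payment $184.92; balance $0.00
Total paid: $7,443.30

$7,443.30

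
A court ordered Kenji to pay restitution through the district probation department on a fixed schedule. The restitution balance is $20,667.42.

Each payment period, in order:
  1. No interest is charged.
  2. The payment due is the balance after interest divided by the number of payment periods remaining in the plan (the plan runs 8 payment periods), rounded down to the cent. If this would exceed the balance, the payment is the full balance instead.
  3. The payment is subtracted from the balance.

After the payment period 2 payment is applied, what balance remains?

$15,500.58

Payment period 1: $20,667.42 − $2,583.42 → $18,084.00
Payment period 2: $18,084.00 − $2,583.42 → $15,500.58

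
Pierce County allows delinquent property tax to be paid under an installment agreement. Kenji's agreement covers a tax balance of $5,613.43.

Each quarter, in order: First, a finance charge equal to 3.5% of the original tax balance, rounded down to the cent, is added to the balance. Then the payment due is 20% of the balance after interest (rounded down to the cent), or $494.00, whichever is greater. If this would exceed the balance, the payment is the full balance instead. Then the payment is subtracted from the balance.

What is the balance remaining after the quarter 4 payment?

Quarter 1: opening $5,613.43; interest $196.47 → $5,809.90; payment $1,161.98; balance $4,647.92
Quarter 2: opening $4,647.92; interest $196.47 → $4,844.39; payment $968.87; balance $3,875.52
Quarter 3: opening $3,875.52; interest $196.47 → $4,071.99; payment $814.39; balance $3,257.60
Quarter 4: opening $3,257.60; interest $196.47 → $3,454.07; payment $690.81; balance $2,763.26

$2,763.26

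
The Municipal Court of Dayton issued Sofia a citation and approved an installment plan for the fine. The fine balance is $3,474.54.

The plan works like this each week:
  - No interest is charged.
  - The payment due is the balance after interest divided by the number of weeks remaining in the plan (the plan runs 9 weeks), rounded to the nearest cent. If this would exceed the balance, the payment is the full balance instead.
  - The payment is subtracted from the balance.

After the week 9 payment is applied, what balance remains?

$0.00

Week 1: $3,474.54 − $386.06 → $3,088.48
Week 2: $3,088.48 − $386.06 → $2,702.42
Week 3: $2,702.42 − $386.06 → $2,316.36
Week 4: $2,316.36 − $386.06 → $1,930.30
Week 5: $1,930.30 − $386.06 → $1,544.24
Week 6: $1,544.24 − $386.06 → $1,158.18
Week 7: $1,158.18 − $386.06 → $772.12
Week 8: $772.12 − $386.06 → $386.06
Week 9: $386.06 − $386.06 → $0.00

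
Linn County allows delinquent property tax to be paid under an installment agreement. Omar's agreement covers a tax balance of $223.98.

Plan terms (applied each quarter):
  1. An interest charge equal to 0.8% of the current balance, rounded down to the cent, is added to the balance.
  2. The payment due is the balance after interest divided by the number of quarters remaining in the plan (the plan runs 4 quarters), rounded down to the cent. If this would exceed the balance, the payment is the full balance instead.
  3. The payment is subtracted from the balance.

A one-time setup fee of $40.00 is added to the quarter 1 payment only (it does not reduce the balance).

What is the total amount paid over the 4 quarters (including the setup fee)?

# | Opening | Interest | Payment | Fee | End bal
1 | $223.98 | $1.79 | $56.44 | $40.00 | $169.33
2 | $169.33 | $1.35 | $56.89 | — | $113.79
3 | $113.79 | $0.91 | $57.35 | — | $57.35
4 | $57.35 | $0.45 | $57.80 | — | $0.00
Total paid: $268.48

$268.48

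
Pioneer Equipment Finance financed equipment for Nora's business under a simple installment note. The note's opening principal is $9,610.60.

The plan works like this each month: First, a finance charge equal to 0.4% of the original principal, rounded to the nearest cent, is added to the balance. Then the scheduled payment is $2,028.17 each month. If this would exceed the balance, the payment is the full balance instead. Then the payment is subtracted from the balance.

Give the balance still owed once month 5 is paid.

Month 1: opening $9,610.60; interest $38.44 → $9,649.04; payment $2,028.17; balance $7,620.87
Month 2: opening $7,620.87; interest $38.44 → $7,659.31; payment $2,028.17; balance $5,631.14
Month 3: opening $5,631.14; interest $38.44 → $5,669.58; payment $2,028.17; balance $3,641.41
Month 4: opening $3,641.41; interest $38.44 → $3,679.85; payment $2,028.17; balance $1,651.68
Month 5: opening $1,651.68; interest $38.44 → $1,690.12; payment $1,690.12; balance $0.00

$0.00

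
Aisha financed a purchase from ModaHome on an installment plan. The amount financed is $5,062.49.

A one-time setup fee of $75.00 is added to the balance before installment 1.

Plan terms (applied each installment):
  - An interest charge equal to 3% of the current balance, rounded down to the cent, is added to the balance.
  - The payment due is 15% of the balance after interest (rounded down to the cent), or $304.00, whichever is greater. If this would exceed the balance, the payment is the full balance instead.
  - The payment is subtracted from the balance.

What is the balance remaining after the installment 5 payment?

$2,642.60

# | Opening | Interest | Payment | End bal
1 | $5,137.49 | $154.12 | $793.74 | $4,497.87
2 | $4,497.87 | $134.93 | $694.92 | $3,937.88
3 | $3,937.88 | $118.13 | $608.40 | $3,447.61
4 | $3,447.61 | $103.42 | $532.65 | $3,018.38
5 | $3,018.38 | $90.55 | $466.33 | $2,642.60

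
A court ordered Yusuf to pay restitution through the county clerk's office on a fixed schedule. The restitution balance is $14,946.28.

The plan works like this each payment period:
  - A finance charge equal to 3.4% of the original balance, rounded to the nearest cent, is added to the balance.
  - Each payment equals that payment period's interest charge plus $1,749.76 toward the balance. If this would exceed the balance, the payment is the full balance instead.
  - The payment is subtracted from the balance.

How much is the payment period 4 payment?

$2,257.93

Payment period 1: $14,946.28 +$508.17 interest = $15,454.45; pay $2,257.93 → $13,196.52
Payment period 2: $13,196.52 +$508.17 interest = $13,704.69; pay $2,257.93 → $11,446.76
Payment period 3: $11,446.76 +$508.17 interest = $11,954.93; pay $2,257.93 → $9,697.00
Payment period 4: $9,697.00 +$508.17 interest = $10,205.17; pay $2,257.93 → $7,947.24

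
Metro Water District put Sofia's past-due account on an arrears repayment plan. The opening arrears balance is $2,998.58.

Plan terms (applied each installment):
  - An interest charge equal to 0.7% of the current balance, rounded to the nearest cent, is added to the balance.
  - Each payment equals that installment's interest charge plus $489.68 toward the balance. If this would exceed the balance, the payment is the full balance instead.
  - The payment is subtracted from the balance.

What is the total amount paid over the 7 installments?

Installment 1: opening $2,998.58; interest $20.99 → $3,019.57; payment $510.67; balance $2,508.90
Installment 2: opening $2,508.90; interest $17.56 → $2,526.46; payment $507.24; balance $2,019.22
Installment 3: opening $2,019.22; interest $14.13 → $2,033.35; payment $503.81; balance $1,529.54
Installment 4: opening $1,529.54; interest $10.71 → $1,540.25; payment $500.39; balance $1,039.86
Installment 5: opening $1,039.86; interest $7.28 → $1,047.14; payment $496.96; balance $550.18
Installment 6: opening $550.18; interest $3.85 → $554.03; payment $493.53; balance $60.50
Installment 7: opening $60.50; interest $0.42 → $60.92; payment $60.92; balance $0.00
Total paid: $3,073.52

$3,073.52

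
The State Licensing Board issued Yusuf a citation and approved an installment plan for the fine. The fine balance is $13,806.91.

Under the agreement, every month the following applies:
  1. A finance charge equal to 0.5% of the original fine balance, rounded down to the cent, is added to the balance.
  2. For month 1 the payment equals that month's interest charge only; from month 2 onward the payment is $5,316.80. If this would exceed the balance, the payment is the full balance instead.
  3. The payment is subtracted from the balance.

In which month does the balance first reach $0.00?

4

Month 1: $13,806.91 +$69.03 interest = $13,875.94; pay $69.03 → $13,806.91
Month 2: $13,806.91 +$69.03 interest = $13,875.94; pay $5,316.80 → $8,559.14
Month 3: $8,559.14 +$69.03 interest = $8,628.17; pay $5,316.80 → $3,311.37
Month 4: $3,311.37 +$69.03 interest = $3,380.40; pay $3,380.40 → $0.00
Balance reaches $0.00 in month 4.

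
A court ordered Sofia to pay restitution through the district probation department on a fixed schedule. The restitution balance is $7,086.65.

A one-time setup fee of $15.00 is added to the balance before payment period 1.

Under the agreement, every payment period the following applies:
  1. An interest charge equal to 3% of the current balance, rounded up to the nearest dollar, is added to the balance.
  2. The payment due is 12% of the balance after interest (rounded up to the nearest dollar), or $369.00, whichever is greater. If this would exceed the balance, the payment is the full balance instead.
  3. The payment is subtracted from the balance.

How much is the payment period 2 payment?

$796.00

Payment period 1: opening $7,101.65; interest $214.00 → $7,315.65; payment $878.00; balance $6,437.65
Payment period 2: opening $6,437.65; interest $194.00 → $6,631.65; payment $796.00; balance $5,835.65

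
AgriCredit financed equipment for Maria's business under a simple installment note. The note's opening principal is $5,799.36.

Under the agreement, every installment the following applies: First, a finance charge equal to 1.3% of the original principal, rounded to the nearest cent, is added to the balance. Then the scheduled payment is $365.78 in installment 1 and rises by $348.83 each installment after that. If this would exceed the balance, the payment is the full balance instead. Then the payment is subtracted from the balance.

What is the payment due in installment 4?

Installment 1: $5,799.36 +$75.39 interest = $5,874.75; pay $365.78 → $5,508.97
Installment 2: $5,508.97 +$75.39 interest = $5,584.36; pay $714.61 → $4,869.75
Installment 3: $4,869.75 +$75.39 interest = $4,945.14; pay $1,063.44 → $3,881.70
Installment 4: $3,881.70 +$75.39 interest = $3,957.09; pay $1,412.27 → $2,544.82

$1,412.27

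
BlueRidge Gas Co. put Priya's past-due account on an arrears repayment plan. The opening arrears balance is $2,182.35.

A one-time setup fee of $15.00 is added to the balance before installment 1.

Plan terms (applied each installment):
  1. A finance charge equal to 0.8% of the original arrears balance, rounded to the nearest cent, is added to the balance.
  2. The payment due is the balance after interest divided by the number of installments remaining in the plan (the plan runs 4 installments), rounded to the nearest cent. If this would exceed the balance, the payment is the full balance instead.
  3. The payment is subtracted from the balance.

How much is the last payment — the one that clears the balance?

$585.71

Installment 1: $2,197.35 +$17.46 interest = $2,214.81; pay $553.70 → $1,661.11
Installment 2: $1,661.11 +$17.46 interest = $1,678.57; pay $559.52 → $1,119.05
Installment 3: $1,119.05 +$17.46 interest = $1,136.51; pay $568.26 → $568.25
Installment 4: $568.25 +$17.46 interest = $585.71; pay $585.71 → $0.00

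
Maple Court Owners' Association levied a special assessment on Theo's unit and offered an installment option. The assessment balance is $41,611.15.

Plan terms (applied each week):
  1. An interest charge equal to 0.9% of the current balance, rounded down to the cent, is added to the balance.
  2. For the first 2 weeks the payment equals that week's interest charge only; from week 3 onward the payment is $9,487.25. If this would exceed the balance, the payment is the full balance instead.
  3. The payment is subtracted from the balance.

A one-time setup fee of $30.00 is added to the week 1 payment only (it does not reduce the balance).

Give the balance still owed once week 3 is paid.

Week 1: $41,611.15 +$374.50 interest = $41,985.65; pay $374.50 (+ $30.00 fee) → $41,611.15
Week 2: $41,611.15 +$374.50 interest = $41,985.65; pay $374.50 → $41,611.15
Week 3: $41,611.15 +$374.50 interest = $41,985.65; pay $9,487.25 → $32,498.40

$32,498.40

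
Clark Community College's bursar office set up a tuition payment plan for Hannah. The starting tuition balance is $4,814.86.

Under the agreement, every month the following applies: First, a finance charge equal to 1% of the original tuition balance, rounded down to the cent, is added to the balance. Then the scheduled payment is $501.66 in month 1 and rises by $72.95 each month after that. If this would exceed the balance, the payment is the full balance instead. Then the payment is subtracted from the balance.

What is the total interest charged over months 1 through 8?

$385.12

Month 1: $4,814.86 +$48.14 interest = $4,863.00; pay $501.66 → $4,361.34
Month 2: $4,361.34 +$48.14 interest = $4,409.48; pay $574.61 → $3,834.87
Month 3: $3,834.87 +$48.14 interest = $3,883.01; pay $647.56 → $3,235.45
Month 4: $3,235.45 +$48.14 interest = $3,283.59; pay $720.51 → $2,563.08
Month 5: $2,563.08 +$48.14 interest = $2,611.22; pay $793.46 → $1,817.76
Month 6: $1,817.76 +$48.14 interest = $1,865.90; pay $866.41 → $999.49
Month 7: $999.49 +$48.14 interest = $1,047.63; pay $939.36 → $108.27
Month 8: $108.27 +$48.14 interest = $156.41; pay $156.41 → $0.00
Total interest: $48.14 + $48.14 + $48.14 + $48.14 + $48.14 + $48.14 + $48.14 + $48.14 = $385.12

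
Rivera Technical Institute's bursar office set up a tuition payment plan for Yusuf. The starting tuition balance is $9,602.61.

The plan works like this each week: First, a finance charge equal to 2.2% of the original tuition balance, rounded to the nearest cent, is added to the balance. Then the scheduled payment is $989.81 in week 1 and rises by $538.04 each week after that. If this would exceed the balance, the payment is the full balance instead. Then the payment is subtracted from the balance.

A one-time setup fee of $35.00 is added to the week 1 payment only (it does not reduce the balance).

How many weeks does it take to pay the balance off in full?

Week 1: $9,602.61 +$211.26 interest = $9,813.87; pay $989.81 (+ $35.00 fee) → $8,824.06
Week 2: $8,824.06 +$211.26 interest = $9,035.32; pay $1,527.85 → $7,507.47
Week 3: $7,507.47 +$211.26 interest = $7,718.73; pay $2,065.89 → $5,652.84
Week 4: $5,652.84 +$211.26 interest = $5,864.10; pay $2,603.93 → $3,260.17
Week 5: $3,260.17 +$211.26 interest = $3,471.43; pay $3,141.97 → $329.46
Week 6: $329.46 +$211.26 interest = $540.72; pay $540.72 → $0.00
Balance reaches $0.00 in week 6.

6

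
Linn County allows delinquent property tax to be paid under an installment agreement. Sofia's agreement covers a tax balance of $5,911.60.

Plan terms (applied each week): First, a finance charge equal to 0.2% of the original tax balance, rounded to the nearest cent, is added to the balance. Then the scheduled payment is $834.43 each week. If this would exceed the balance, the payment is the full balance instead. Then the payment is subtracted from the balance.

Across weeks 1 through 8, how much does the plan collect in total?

Week 1: $5,911.60 +$11.82 interest = $5,923.42; pay $834.43 → $5,088.99
Week 2: $5,088.99 +$11.82 interest = $5,100.81; pay $834.43 → $4,266.38
Week 3: $4,266.38 +$11.82 interest = $4,278.20; pay $834.43 → $3,443.77
Week 4: $3,443.77 +$11.82 interest = $3,455.59; pay $834.43 → $2,621.16
Week 5: $2,621.16 +$11.82 interest = $2,632.98; pay $834.43 → $1,798.55
Week 6: $1,798.55 +$11.82 interest = $1,810.37; pay $834.43 → $975.94
Week 7: $975.94 +$11.82 interest = $987.76; pay $834.43 → $153.33
Week 8: $153.33 +$11.82 interest = $165.15; pay $165.15 → $0.00
Total paid: $6,006.16

$6,006.16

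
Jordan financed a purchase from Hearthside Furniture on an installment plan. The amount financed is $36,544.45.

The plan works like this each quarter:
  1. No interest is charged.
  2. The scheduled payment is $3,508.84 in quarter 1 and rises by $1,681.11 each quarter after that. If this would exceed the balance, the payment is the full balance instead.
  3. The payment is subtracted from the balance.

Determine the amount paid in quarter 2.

$5,189.95

Quarter 1: opening $36,544.45; payment $3,508.84; balance $33,035.61
Quarter 2: opening $33,035.61; payment $5,189.95; balance $27,845.66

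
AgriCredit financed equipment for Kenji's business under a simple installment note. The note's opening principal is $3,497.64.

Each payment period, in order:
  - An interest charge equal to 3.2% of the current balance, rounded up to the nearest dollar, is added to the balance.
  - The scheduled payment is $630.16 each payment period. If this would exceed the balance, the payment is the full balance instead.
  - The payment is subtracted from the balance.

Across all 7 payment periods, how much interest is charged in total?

Payment period 1: $3,497.64 +$112.00 interest = $3,609.64; pay $630.16 → $2,979.48
Payment period 2: $2,979.48 +$96.00 interest = $3,075.48; pay $630.16 → $2,445.32
Payment period 3: $2,445.32 +$79.00 interest = $2,524.32; pay $630.16 → $1,894.16
Payment period 4: $1,894.16 +$61.00 interest = $1,955.16; pay $630.16 → $1,325.00
Payment period 5: $1,325.00 +$43.00 interest = $1,368.00; pay $630.16 → $737.84
Payment period 6: $737.84 +$24.00 interest = $761.84; pay $630.16 → $131.68
Payment period 7: $131.68 +$5.00 interest = $136.68; pay $136.68 → $0.00
Total interest: $112.00 + $96.00 + $79.00 + $61.00 + $43.00 + $24.00 + $5.00 = $420.00

$420.00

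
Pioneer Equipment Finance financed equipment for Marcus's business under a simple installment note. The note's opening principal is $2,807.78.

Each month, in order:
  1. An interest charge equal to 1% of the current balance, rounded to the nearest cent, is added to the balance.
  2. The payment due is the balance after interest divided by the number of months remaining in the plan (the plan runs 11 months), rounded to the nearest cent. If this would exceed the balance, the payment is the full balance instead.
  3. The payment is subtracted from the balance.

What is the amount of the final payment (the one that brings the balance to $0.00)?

Month 1: opening $2,807.78; interest $28.08 → $2,835.86; payment $257.81; balance $2,578.05
Month 2: opening $2,578.05; interest $25.78 → $2,603.83; payment $260.38; balance $2,343.45
Month 3: opening $2,343.45; interest $23.43 → $2,366.88; payment $262.99; balance $2,103.89
Month 4: opening $2,103.89; interest $21.04 → $2,124.93; payment $265.62; balance $1,859.31
Month 5: opening $1,859.31; interest $18.59 → $1,877.90; payment $268.27; balance $1,609.63
Month 6: opening $1,609.63; interest $16.10 → $1,625.73; payment $270.96; balance $1,354.77
Month 7: opening $1,354.77; interest $13.55 → $1,368.32; payment $273.66; balance $1,094.66
Month 8: opening $1,094.66; interest $10.95 → $1,105.61; payment $276.40; balance $829.21
Month 9: opening $829.21; interest $8.29 → $837.50; payment $279.17; balance $558.33
Month 10: opening $558.33; interest $5.58 → $563.91; payment $281.96; balance $281.95
Month 11: opening $281.95; interest $2.82 → $284.77; payment $284.77; balance $0.00

$284.77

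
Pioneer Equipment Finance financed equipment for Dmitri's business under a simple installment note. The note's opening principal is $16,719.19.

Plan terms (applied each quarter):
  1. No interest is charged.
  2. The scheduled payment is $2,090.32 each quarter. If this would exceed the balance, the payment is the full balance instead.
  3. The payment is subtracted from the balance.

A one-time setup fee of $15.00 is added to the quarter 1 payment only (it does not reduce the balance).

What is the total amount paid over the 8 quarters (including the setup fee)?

# | Opening | Payment | Fee | End bal
1 | $16,719.19 | $2,090.32 | $15.00 | $14,628.87
2 | $14,628.87 | $2,090.32 | — | $12,538.55
3 | $12,538.55 | $2,090.32 | — | $10,448.23
4 | $10,448.23 | $2,090.32 | — | $8,357.91
5 | $8,357.91 | $2,090.32 | — | $6,267.59
6 | $6,267.59 | $2,090.32 | — | $4,177.27
7 | $4,177.27 | $2,090.32 | — | $2,086.95
8 | $2,086.95 | $2,086.95 | — | $0.00
Total paid: $16,734.19

$16,734.19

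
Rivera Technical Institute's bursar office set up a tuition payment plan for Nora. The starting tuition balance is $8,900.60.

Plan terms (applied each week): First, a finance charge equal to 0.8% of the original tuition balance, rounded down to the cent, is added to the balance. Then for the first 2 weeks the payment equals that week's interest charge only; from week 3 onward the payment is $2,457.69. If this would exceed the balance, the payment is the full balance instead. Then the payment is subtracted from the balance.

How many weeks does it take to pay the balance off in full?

# | Opening | Interest | Payment | End bal
1 | $8,900.60 | $71.20 | $71.20 | $8,900.60
2 | $8,900.60 | $71.20 | $71.20 | $8,900.60
3 | $8,900.60 | $71.20 | $2,457.69 | $6,514.11
4 | $6,514.11 | $71.20 | $2,457.69 | $4,127.62
5 | $4,127.62 | $71.20 | $2,457.69 | $1,741.13
6 | $1,741.13 | $71.20 | $1,812.33 | $0.00
Balance reaches $0.00 in week 6.

6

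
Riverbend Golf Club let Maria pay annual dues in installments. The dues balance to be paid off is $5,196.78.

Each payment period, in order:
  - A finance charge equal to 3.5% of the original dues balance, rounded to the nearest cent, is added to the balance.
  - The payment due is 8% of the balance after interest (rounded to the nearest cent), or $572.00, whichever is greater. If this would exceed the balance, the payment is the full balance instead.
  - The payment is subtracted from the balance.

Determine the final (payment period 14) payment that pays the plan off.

# | Opening | Interest | Payment | End bal
1 | $5,196.78 | $181.89 | $572.00 | $4,806.67
2 | $4,806.67 | $181.89 | $572.00 | $4,416.56
3 | $4,416.56 | $181.89 | $572.00 | $4,026.45
4 | $4,026.45 | $181.89 | $572.00 | $3,636.34
5 | $3,636.34 | $181.89 | $572.00 | $3,246.23
6 | $3,246.23 | $181.89 | $572.00 | $2,856.12
7 | $2,856.12 | $181.89 | $572.00 | $2,466.01
8 | $2,466.01 | $181.89 | $572.00 | $2,075.90
9 | $2,075.90 | $181.89 | $572.00 | $1,685.79
10 | $1,685.79 | $181.89 | $572.00 | $1,295.68
11 | $1,295.68 | $181.89 | $572.00 | $905.57
12 | $905.57 | $181.89 | $572.00 | $515.46
13 | $515.46 | $181.89 | $572.00 | $125.35
14 | $125.35 | $181.89 | $307.24 | $0.00

$307.24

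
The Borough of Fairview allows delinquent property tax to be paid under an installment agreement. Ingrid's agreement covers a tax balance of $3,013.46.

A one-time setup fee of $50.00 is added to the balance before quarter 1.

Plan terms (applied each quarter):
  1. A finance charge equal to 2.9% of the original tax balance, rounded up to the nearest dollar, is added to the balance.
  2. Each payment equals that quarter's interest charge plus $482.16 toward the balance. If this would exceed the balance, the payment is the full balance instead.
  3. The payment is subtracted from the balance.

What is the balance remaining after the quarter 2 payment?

$2,099.14

Quarter 1: $3,063.46 +$88.00 interest = $3,151.46; pay $570.16 → $2,581.30
Quarter 2: $2,581.30 +$88.00 interest = $2,669.30; pay $570.16 → $2,099.14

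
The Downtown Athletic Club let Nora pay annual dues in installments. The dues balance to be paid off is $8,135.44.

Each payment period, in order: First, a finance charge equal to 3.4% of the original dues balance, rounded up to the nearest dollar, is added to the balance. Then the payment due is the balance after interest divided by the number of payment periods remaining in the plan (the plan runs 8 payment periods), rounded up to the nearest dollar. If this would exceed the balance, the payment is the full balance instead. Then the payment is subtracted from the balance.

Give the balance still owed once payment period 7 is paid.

$1,491.44

Payment period 1: $8,135.44 +$277.00 interest = $8,412.44; pay $1,052.00 → $7,360.44
Payment period 2: $7,360.44 +$277.00 interest = $7,637.44; pay $1,092.00 → $6,545.44
Payment period 3: $6,545.44 +$277.00 interest = $6,822.44; pay $1,138.00 → $5,684.44
Payment period 4: $5,684.44 +$277.00 interest = $5,961.44; pay $1,193.00 → $4,768.44
Payment period 5: $4,768.44 +$277.00 interest = $5,045.44; pay $1,262.00 → $3,783.44
Payment period 6: $3,783.44 +$277.00 interest = $4,060.44; pay $1,354.00 → $2,706.44
Payment period 7: $2,706.44 +$277.00 interest = $2,983.44; pay $1,492.00 → $1,491.44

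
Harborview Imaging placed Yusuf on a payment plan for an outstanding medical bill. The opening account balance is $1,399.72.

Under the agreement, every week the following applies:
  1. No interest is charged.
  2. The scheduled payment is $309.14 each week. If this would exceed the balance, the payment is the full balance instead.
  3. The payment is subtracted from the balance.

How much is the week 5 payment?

Week 1: opening $1,399.72; payment $309.14; balance $1,090.58
Week 2: opening $1,090.58; payment $309.14; balance $781.44
Week 3: opening $781.44; payment $309.14; balance $472.30
Week 4: opening $472.30; payment $309.14; balance $163.16
Week 5: opening $163.16; payment $163.16; balance $0.00

$163.16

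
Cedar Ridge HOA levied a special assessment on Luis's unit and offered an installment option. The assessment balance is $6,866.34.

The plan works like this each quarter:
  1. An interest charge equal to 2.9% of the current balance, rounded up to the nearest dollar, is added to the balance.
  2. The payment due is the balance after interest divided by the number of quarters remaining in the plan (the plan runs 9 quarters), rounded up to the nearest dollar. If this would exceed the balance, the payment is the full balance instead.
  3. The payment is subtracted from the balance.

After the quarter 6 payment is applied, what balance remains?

$2,717.34

Quarter 1: opening $6,866.34; interest $200.00 → $7,066.34; payment $786.00; balance $6,280.34
Quarter 2: opening $6,280.34; interest $183.00 → $6,463.34; payment $808.00; balance $5,655.34
Quarter 3: opening $5,655.34; interest $165.00 → $5,820.34; payment $832.00; balance $4,988.34
Quarter 4: opening $4,988.34; interest $145.00 → $5,133.34; payment $856.00; balance $4,277.34
Quarter 5: opening $4,277.34; interest $125.00 → $4,402.34; payment $881.00; balance $3,521.34
Quarter 6: opening $3,521.34; interest $103.00 → $3,624.34; payment $907.00; balance $2,717.34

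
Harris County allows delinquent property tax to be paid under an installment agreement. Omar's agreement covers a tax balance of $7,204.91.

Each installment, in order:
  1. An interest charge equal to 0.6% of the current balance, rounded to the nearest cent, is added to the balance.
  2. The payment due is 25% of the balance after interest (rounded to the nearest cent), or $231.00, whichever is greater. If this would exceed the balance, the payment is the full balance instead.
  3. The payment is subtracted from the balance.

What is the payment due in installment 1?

Installment 1: opening $7,204.91; interest $43.23 → $7,248.14; payment $1,812.04; balance $5,436.10

$1,812.04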